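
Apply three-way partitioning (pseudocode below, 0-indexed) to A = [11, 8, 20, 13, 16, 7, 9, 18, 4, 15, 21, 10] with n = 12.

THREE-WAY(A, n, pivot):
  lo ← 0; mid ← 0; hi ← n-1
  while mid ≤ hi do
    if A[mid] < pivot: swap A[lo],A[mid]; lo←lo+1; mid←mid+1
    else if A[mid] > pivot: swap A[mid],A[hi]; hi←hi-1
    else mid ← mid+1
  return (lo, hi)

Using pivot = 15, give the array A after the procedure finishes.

lo=0 mid=0 hi=11
11<15: swap(0,0), lo=1 mid=1 ⇒ [11, 8, 20, 13, 16, 7, 9, 18, 4, 15, 21, 10]
8<15: swap(1,1), lo=2 mid=2 ⇒ [11, 8, 20, 13, 16, 7, 9, 18, 4, 15, 21, 10]
20>15: swap(2,11), hi=10 ⇒ [11, 8, 10, 13, 16, 7, 9, 18, 4, 15, 21, 20]
10<15: swap(2,2), lo=3 mid=3 ⇒ [11, 8, 10, 13, 16, 7, 9, 18, 4, 15, 21, 20]
13<15: swap(3,3), lo=4 mid=4 ⇒ [11, 8, 10, 13, 16, 7, 9, 18, 4, 15, 21, 20]
16>15: swap(4,10), hi=9 ⇒ [11, 8, 10, 13, 21, 7, 9, 18, 4, 15, 16, 20]
21>15: swap(4,9), hi=8 ⇒ [11, 8, 10, 13, 15, 7, 9, 18, 4, 21, 16, 20]
15=15: mid=5
7<15: swap(4,5), lo=5 mid=6 ⇒ [11, 8, 10, 13, 7, 15, 9, 18, 4, 21, 16, 20]
9<15: swap(5,6), lo=6 mid=7 ⇒ [11, 8, 10, 13, 7, 9, 15, 18, 4, 21, 16, 20]
18>15: swap(7,8), hi=7 ⇒ [11, 8, 10, 13, 7, 9, 15, 4, 18, 21, 16, 20]
4<15: swap(6,7), lo=7 mid=8 ⇒ [11, 8, 10, 13, 7, 9, 4, 15, 18, 21, 16, 20]
done. lo=7 hi=7; A=[11, 8, 10, 13, 7, 9, 4, 15, 18, 21, 16, 20]

[11, 8, 10, 13, 7, 9, 4, 15, 18, 21, 16, 20]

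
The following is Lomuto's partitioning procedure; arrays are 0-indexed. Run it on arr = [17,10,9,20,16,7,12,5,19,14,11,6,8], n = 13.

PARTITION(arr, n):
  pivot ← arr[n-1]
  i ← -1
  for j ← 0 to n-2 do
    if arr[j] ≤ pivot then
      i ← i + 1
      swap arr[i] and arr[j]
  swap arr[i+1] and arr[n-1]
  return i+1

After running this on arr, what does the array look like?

pivot = arr[12] = 8; i = -1
j=0: arr[0]=17 > 8 → no swap
j=1: arr[1]=10 > 8 → no swap
j=2: arr[2]=9 > 8 → no swap
j=3: arr[3]=20 > 8 → no swap
j=4: arr[4]=16 > 8 → no swap
j=5: arr[5]=7 ≤ 8 → i=0, swap arr[0],arr[5] → [7,10,9,20,16,17,12,5,19,14,11,6,8]
j=6: arr[6]=12 > 8 → no swap
j=7: arr[7]=5 ≤ 8 → i=1, swap arr[1],arr[7] → [7,5,9,20,16,17,12,10,19,14,11,6,8]
j=8: arr[8]=19 > 8 → no swap
j=9: arr[9]=14 > 8 → no swap
j=10: arr[10]=11 > 8 → no swap
j=11: arr[11]=6 ≤ 8 → i=2, swap arr[2],arr[11] → [7,5,6,20,16,17,12,10,19,14,11,9,8]
final swap arr[3],arr[12] → [7,5,6,8,16,17,12,10,19,14,11,9,20]; return 3

[7,5,6,8,16,17,12,10,19,14,11,9,20]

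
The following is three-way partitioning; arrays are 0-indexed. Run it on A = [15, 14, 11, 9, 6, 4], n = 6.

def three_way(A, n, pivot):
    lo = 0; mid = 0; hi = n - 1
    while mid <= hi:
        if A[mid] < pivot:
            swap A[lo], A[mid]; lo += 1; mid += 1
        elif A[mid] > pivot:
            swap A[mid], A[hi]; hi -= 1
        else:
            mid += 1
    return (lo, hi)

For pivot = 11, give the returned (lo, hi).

lo=0 mid=0 hi=5
15>11: swap(0,5), hi=4 ⇒ [4, 14, 11, 9, 6, 15]
4<11: swap(0,0), lo=1 mid=1 ⇒ [4, 14, 11, 9, 6, 15]
14>11: swap(1,4), hi=3 ⇒ [4, 6, 11, 9, 14, 15]
6<11: swap(1,1), lo=2 mid=2 ⇒ [4, 6, 11, 9, 14, 15]
11=11: mid=3
9<11: swap(2,3), lo=3 mid=4 ⇒ [4, 6, 9, 11, 14, 15]
done. lo=3 hi=3; A=[4, 6, 9, 11, 14, 15]

(3, 3)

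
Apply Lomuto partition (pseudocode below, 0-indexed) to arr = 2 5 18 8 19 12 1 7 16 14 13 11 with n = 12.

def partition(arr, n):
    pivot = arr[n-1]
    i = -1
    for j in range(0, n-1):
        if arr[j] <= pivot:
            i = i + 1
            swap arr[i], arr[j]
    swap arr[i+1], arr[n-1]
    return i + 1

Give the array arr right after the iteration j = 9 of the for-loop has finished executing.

2 5 8 1 7 12 18 19 16 14 13 11

pivot = arr[11] = 11; i = -1
j=0: arr[0]=2 ≤ 11 → i=0, swap arr[0],arr[0] (no change) → 2 5 18 8 19 12 1 7 16 14 13 11
j=1: arr[1]=5 ≤ 11 → i=1, swap arr[1],arr[1] (no change) → 2 5 18 8 19 12 1 7 16 14 13 11
j=2: arr[2]=18 > 11 → no swap
j=3: arr[3]=8 ≤ 11 → i=2, swap arr[2],arr[3] → 2 5 8 18 19 12 1 7 16 14 13 11
j=4: arr[4]=19 > 11 → no swap
j=5: arr[5]=12 > 11 → no swap
j=6: arr[6]=1 ≤ 11 → i=3, swap arr[3],arr[6] → 2 5 8 1 19 12 18 7 16 14 13 11
j=7: arr[7]=7 ≤ 11 → i=4, swap arr[4],arr[7] → 2 5 8 1 7 12 18 19 16 14 13 11
j=8: arr[8]=16 > 11 → no swap
j=9: arr[9]=14 > 11 → no swap
(after j=9) arr = 2 5 8 1 7 12 18 19 16 14 13 11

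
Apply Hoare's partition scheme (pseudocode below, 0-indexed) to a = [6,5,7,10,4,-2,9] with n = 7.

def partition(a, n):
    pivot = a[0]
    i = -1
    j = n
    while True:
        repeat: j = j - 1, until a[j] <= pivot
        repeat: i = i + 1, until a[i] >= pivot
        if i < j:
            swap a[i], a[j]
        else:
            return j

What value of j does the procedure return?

2

pivot = a[0] = 6; i = -1, j = 7
j→5 (a[5]=-2≤6), i→0 (a[0]=6≥6); i<j, swap → [-2,5,7,10,4,6,9]
j→4 (a[4]=4≤6), i→2 (a[2]=7≥6); i<j, swap → [-2,5,4,10,7,6,9]
j→2, i→3; i≥j, return j=2. a = [-2,5,4,10,7,6,9]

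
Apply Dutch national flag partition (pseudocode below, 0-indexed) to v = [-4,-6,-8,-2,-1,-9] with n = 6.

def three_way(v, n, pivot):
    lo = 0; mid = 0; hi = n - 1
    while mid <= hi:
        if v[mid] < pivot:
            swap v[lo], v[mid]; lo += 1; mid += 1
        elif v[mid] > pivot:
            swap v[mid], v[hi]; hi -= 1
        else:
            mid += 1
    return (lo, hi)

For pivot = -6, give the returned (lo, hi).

(2, 2)

pivot = -6; lo=0, mid=0, hi=5
v[mid]=-4>-6: swap v[0],v[5]; hi=4 → [-9,-6,-8,-2,-1,-4]
v[mid]=-9<-6: swap v[0],v[0]; lo=1,mid=1 → [-9,-6,-8,-2,-1,-4]
v[mid]=-6=-6: mid=2
v[mid]=-8<-6: swap v[1],v[2]; lo=2,mid=3 → [-9,-8,-6,-2,-1,-4]
v[mid]=-2>-6: swap v[3],v[4]; hi=3 → [-9,-8,-6,-1,-2,-4]
v[mid]=-1>-6: swap v[3],v[3]; hi=2 → [-9,-8,-6,-1,-2,-4]
end: lo=2, hi=2; v = [-9,-8,-6,-1,-2,-4]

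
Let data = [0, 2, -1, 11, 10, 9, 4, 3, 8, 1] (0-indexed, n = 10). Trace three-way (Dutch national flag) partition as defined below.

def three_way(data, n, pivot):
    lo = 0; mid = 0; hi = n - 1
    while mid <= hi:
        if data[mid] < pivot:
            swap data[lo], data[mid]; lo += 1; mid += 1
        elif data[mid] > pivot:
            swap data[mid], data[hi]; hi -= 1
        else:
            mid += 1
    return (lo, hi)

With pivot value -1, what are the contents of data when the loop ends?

[-1, 2, 11, 10, 9, 4, 3, 8, 1, 0]

pivot = -1; lo=0, mid=0, hi=9
data[mid]=0>-1: swap data[0],data[9]; hi=8 → [1, 2, -1, 11, 10, 9, 4, 3, 8, 0]
data[mid]=1>-1: swap data[0],data[8]; hi=7 → [8, 2, -1, 11, 10, 9, 4, 3, 1, 0]
data[mid]=8>-1: swap data[0],data[7]; hi=6 → [3, 2, -1, 11, 10, 9, 4, 8, 1, 0]
data[mid]=3>-1: swap data[0],data[6]; hi=5 → [4, 2, -1, 11, 10, 9, 3, 8, 1, 0]
data[mid]=4>-1: swap data[0],data[5]; hi=4 → [9, 2, -1, 11, 10, 4, 3, 8, 1, 0]
data[mid]=9>-1: swap data[0],data[4]; hi=3 → [10, 2, -1, 11, 9, 4, 3, 8, 1, 0]
data[mid]=10>-1: swap data[0],data[3]; hi=2 → [11, 2, -1, 10, 9, 4, 3, 8, 1, 0]
data[mid]=11>-1: swap data[0],data[2]; hi=1 → [-1, 2, 11, 10, 9, 4, 3, 8, 1, 0]
data[mid]=-1=-1: mid=1
data[mid]=2>-1: swap data[1],data[1]; hi=0 → [-1, 2, 11, 10, 9, 4, 3, 8, 1, 0]
end: lo=0, hi=0; data = [-1, 2, 11, 10, 9, 4, 3, 8, 1, 0]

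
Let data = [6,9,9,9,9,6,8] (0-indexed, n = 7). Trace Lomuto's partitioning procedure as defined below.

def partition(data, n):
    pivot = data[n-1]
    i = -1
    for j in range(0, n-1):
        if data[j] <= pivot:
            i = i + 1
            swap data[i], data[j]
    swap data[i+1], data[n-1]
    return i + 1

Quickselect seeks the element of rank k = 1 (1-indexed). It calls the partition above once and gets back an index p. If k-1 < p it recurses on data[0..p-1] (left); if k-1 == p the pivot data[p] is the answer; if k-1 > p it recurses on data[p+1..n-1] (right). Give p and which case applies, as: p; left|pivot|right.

pivot=8, i=-1
j=0: 6≤8, i=0, swap(0,0) ⇒ [6,9,9,9,9,6,8]
j=1: 9>8, skip
j=2: 9>8, skip
j=3: 9>8, skip
j=4: 9>8, skip
j=5: 6≤8, i=1, swap(1,5) ⇒ [6,6,9,9,9,9,8]
swap(2,6) ⇒ [6,6,8,9,9,9,9]; return 2
p = 2; k-1 = 0 < 2 ⇒ left

2; left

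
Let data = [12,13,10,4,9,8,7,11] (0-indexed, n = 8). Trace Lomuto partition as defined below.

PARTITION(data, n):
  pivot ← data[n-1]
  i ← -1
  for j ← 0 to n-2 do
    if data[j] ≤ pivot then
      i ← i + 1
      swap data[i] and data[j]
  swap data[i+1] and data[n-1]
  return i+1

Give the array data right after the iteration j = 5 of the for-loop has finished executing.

pivot = data[7] = 11; i = -1
j=0: data[0]=12 > 11 → no swap
j=1: data[1]=13 > 11 → no swap
j=2: data[2]=10 ≤ 11 → i=0, swap data[0],data[2] → [10,13,12,4,9,8,7,11]
j=3: data[3]=4 ≤ 11 → i=1, swap data[1],data[3] → [10,4,12,13,9,8,7,11]
j=4: data[4]=9 ≤ 11 → i=2, swap data[2],data[4] → [10,4,9,13,12,8,7,11]
j=5: data[5]=8 ≤ 11 → i=3, swap data[3],data[5] → [10,4,9,8,12,13,7,11]
(after j=5) data = [10,4,9,8,12,13,7,11]

[10,4,9,8,12,13,7,11]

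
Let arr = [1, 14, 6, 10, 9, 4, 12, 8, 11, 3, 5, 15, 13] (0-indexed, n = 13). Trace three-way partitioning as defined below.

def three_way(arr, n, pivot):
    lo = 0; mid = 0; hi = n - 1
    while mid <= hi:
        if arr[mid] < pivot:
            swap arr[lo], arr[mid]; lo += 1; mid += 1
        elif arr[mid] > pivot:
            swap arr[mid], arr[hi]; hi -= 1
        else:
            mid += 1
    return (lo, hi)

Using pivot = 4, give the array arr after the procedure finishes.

[1, 3, 4, 9, 10, 12, 8, 11, 6, 5, 15, 13, 14]

lo=0 mid=0 hi=12
1<4: swap(0,0), lo=1 mid=1 ⇒ [1, 14, 6, 10, 9, 4, 12, 8, 11, 3, 5, 15, 13]
14>4: swap(1,12), hi=11 ⇒ [1, 13, 6, 10, 9, 4, 12, 8, 11, 3, 5, 15, 14]
13>4: swap(1,11), hi=10 ⇒ [1, 15, 6, 10, 9, 4, 12, 8, 11, 3, 5, 13, 14]
15>4: swap(1,10), hi=9 ⇒ [1, 5, 6, 10, 9, 4, 12, 8, 11, 3, 15, 13, 14]
5>4: swap(1,9), hi=8 ⇒ [1, 3, 6, 10, 9, 4, 12, 8, 11, 5, 15, 13, 14]
3<4: swap(1,1), lo=2 mid=2 ⇒ [1, 3, 6, 10, 9, 4, 12, 8, 11, 5, 15, 13, 14]
6>4: swap(2,8), hi=7 ⇒ [1, 3, 11, 10, 9, 4, 12, 8, 6, 5, 15, 13, 14]
11>4: swap(2,7), hi=6 ⇒ [1, 3, 8, 10, 9, 4, 12, 11, 6, 5, 15, 13, 14]
8>4: swap(2,6), hi=5 ⇒ [1, 3, 12, 10, 9, 4, 8, 11, 6, 5, 15, 13, 14]
12>4: swap(2,5), hi=4 ⇒ [1, 3, 4, 10, 9, 12, 8, 11, 6, 5, 15, 13, 14]
4=4: mid=3
10>4: swap(3,4), hi=3 ⇒ [1, 3, 4, 9, 10, 12, 8, 11, 6, 5, 15, 13, 14]
9>4: swap(3,3), hi=2 ⇒ [1, 3, 4, 9, 10, 12, 8, 11, 6, 5, 15, 13, 14]
done. lo=2 hi=2; arr=[1, 3, 4, 9, 10, 12, 8, 11, 6, 5, 15, 13, 14]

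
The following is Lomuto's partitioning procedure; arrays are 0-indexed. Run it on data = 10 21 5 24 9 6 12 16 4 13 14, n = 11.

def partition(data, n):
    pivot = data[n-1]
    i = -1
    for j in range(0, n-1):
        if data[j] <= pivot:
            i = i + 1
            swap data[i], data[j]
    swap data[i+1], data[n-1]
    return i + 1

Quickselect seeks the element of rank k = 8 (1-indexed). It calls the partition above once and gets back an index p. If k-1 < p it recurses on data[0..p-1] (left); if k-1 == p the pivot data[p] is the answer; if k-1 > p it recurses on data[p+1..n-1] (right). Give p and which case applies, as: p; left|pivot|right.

7; pivot

pivot = data[10] = 14; i = -1
j=0: data[0]=10 ≤ 14 → i=0, swap data[0],data[0] (no change) → 10 21 5 24 9 6 12 16 4 13 14
j=1: data[1]=21 > 14 → no swap
j=2: data[2]=5 ≤ 14 → i=1, swap data[1],data[2] → 10 5 21 24 9 6 12 16 4 13 14
j=3: data[3]=24 > 14 → no swap
j=4: data[4]=9 ≤ 14 → i=2, swap data[2],data[4] → 10 5 9 24 21 6 12 16 4 13 14
j=5: data[5]=6 ≤ 14 → i=3, swap data[3],data[5] → 10 5 9 6 21 24 12 16 4 13 14
j=6: data[6]=12 ≤ 14 → i=4, swap data[4],data[6] → 10 5 9 6 12 24 21 16 4 13 14
j=7: data[7]=16 > 14 → no swap
j=8: data[8]=4 ≤ 14 → i=5, swap data[5],data[8] → 10 5 9 6 12 4 21 16 24 13 14
j=9: data[9]=13 ≤ 14 → i=6, swap data[6],data[9] → 10 5 9 6 12 4 13 16 24 21 14
final swap data[7],data[10] → 10 5 9 6 12 4 13 14 24 21 16; return 7
p = 7; k-1 = 7 == 7 ⇒ pivot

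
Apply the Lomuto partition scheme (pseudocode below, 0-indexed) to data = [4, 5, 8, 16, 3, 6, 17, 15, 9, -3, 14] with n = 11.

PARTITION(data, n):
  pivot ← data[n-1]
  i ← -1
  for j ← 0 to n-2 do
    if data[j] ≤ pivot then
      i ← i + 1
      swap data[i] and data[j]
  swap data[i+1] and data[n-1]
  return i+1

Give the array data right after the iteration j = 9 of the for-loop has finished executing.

[4, 5, 8, 3, 6, 9, -3, 15, 16, 17, 14]

pivot = data[10] = 14; i = -1
j=0: data[0]=4 ≤ 14 → i=0, swap data[0],data[0] (no change) → [4, 5, 8, 16, 3, 6, 17, 15, 9, -3, 14]
j=1: data[1]=5 ≤ 14 → i=1, swap data[1],data[1] (no change) → [4, 5, 8, 16, 3, 6, 17, 15, 9, -3, 14]
j=2: data[2]=8 ≤ 14 → i=2, swap data[2],data[2] (no change) → [4, 5, 8, 16, 3, 6, 17, 15, 9, -3, 14]
j=3: data[3]=16 > 14 → no swap
j=4: data[4]=3 ≤ 14 → i=3, swap data[3],data[4] → [4, 5, 8, 3, 16, 6, 17, 15, 9, -3, 14]
j=5: data[5]=6 ≤ 14 → i=4, swap data[4],data[5] → [4, 5, 8, 3, 6, 16, 17, 15, 9, -3, 14]
j=6: data[6]=17 > 14 → no swap
j=7: data[7]=15 > 14 → no swap
j=8: data[8]=9 ≤ 14 → i=5, swap data[5],data[8] → [4, 5, 8, 3, 6, 9, 17, 15, 16, -3, 14]
j=9: data[9]=-3 ≤ 14 → i=6, swap data[6],data[9] → [4, 5, 8, 3, 6, 9, -3, 15, 16, 17, 14]
(after j=9) data = [4, 5, 8, 3, 6, 9, -3, 15, 16, 17, 14]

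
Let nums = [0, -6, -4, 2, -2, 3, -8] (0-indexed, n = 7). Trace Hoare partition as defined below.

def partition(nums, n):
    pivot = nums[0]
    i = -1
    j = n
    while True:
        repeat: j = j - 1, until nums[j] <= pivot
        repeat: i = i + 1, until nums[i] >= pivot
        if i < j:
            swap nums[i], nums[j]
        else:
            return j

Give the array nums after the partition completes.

[-8, -6, -4, -2, 2, 3, 0]

pivot = nums[0] = 0; i = -1, j = 7
j→6 (nums[6]=-8≤0), i→0 (nums[0]=0≥0); i<j, swap → [-8, -6, -4, 2, -2, 3, 0]
j→4 (nums[4]=-2≤0), i→3 (nums[3]=2≥0); i<j, swap → [-8, -6, -4, -2, 2, 3, 0]
j→3, i→4; i≥j, return j=3. nums = [-8, -6, -4, -2, 2, 3, 0]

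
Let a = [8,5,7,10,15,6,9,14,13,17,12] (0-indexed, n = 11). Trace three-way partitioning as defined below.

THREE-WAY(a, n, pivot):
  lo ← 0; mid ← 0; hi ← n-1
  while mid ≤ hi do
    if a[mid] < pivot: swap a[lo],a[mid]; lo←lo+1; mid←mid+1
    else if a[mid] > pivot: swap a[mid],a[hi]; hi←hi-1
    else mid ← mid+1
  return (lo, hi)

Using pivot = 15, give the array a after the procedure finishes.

[8,5,7,10,6,9,14,13,12,15,17]

pivot = 15; lo=0, mid=0, hi=10
a[mid]=8<15: swap a[0],a[0]; lo=1,mid=1 → [8,5,7,10,15,6,9,14,13,17,12]
a[mid]=5<15: swap a[1],a[1]; lo=2,mid=2 → [8,5,7,10,15,6,9,14,13,17,12]
a[mid]=7<15: swap a[2],a[2]; lo=3,mid=3 → [8,5,7,10,15,6,9,14,13,17,12]
a[mid]=10<15: swap a[3],a[3]; lo=4,mid=4 → [8,5,7,10,15,6,9,14,13,17,12]
a[mid]=15=15: mid=5
a[mid]=6<15: swap a[4],a[5]; lo=5,mid=6 → [8,5,7,10,6,15,9,14,13,17,12]
a[mid]=9<15: swap a[5],a[6]; lo=6,mid=7 → [8,5,7,10,6,9,15,14,13,17,12]
a[mid]=14<15: swap a[6],a[7]; lo=7,mid=8 → [8,5,7,10,6,9,14,15,13,17,12]
a[mid]=13<15: swap a[7],a[8]; lo=8,mid=9 → [8,5,7,10,6,9,14,13,15,17,12]
a[mid]=17>15: swap a[9],a[10]; hi=9 → [8,5,7,10,6,9,14,13,15,12,17]
a[mid]=12<15: swap a[8],a[9]; lo=9,mid=10 → [8,5,7,10,6,9,14,13,12,15,17]
end: lo=9, hi=9; a = [8,5,7,10,6,9,14,13,12,15,17]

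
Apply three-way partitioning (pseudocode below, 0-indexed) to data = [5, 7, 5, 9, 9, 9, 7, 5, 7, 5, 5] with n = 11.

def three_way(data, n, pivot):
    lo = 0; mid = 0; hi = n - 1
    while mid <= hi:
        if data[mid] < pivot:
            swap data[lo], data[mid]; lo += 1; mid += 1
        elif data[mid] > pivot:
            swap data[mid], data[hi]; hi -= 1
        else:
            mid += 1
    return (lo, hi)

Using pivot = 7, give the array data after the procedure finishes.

lo=0 mid=0 hi=10
5<7: swap(0,0), lo=1 mid=1 ⇒ [5, 7, 5, 9, 9, 9, 7, 5, 7, 5, 5]
7=7: mid=2
5<7: swap(1,2), lo=2 mid=3 ⇒ [5, 5, 7, 9, 9, 9, 7, 5, 7, 5, 5]
9>7: swap(3,10), hi=9 ⇒ [5, 5, 7, 5, 9, 9, 7, 5, 7, 5, 9]
5<7: swap(2,3), lo=3 mid=4 ⇒ [5, 5, 5, 7, 9, 9, 7, 5, 7, 5, 9]
9>7: swap(4,9), hi=8 ⇒ [5, 5, 5, 7, 5, 9, 7, 5, 7, 9, 9]
5<7: swap(3,4), lo=4 mid=5 ⇒ [5, 5, 5, 5, 7, 9, 7, 5, 7, 9, 9]
9>7: swap(5,8), hi=7 ⇒ [5, 5, 5, 5, 7, 7, 7, 5, 9, 9, 9]
7=7: mid=6
7=7: mid=7
5<7: swap(4,7), lo=5 mid=8 ⇒ [5, 5, 5, 5, 5, 7, 7, 7, 9, 9, 9]
done. lo=5 hi=7; data=[5, 5, 5, 5, 5, 7, 7, 7, 9, 9, 9]

[5, 5, 5, 5, 5, 7, 7, 7, 9, 9, 9]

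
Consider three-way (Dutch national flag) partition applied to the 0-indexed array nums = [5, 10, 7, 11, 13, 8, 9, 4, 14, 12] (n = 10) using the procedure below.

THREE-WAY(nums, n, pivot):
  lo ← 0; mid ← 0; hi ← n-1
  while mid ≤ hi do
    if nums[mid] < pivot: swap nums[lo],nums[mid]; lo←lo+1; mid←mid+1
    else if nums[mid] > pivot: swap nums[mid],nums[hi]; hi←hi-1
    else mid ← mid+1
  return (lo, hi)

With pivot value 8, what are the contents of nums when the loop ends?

[5, 4, 7, 8, 13, 9, 11, 14, 12, 10]

lo=0 mid=0 hi=9
5<8: swap(0,0), lo=1 mid=1 ⇒ [5, 10, 7, 11, 13, 8, 9, 4, 14, 12]
10>8: swap(1,9), hi=8 ⇒ [5, 12, 7, 11, 13, 8, 9, 4, 14, 10]
12>8: swap(1,8), hi=7 ⇒ [5, 14, 7, 11, 13, 8, 9, 4, 12, 10]
14>8: swap(1,7), hi=6 ⇒ [5, 4, 7, 11, 13, 8, 9, 14, 12, 10]
4<8: swap(1,1), lo=2 mid=2 ⇒ [5, 4, 7, 11, 13, 8, 9, 14, 12, 10]
7<8: swap(2,2), lo=3 mid=3 ⇒ [5, 4, 7, 11, 13, 8, 9, 14, 12, 10]
11>8: swap(3,6), hi=5 ⇒ [5, 4, 7, 9, 13, 8, 11, 14, 12, 10]
9>8: swap(3,5), hi=4 ⇒ [5, 4, 7, 8, 13, 9, 11, 14, 12, 10]
8=8: mid=4
13>8: swap(4,4), hi=3 ⇒ [5, 4, 7, 8, 13, 9, 11, 14, 12, 10]
done. lo=3 hi=3; nums=[5, 4, 7, 8, 13, 9, 11, 14, 12, 10]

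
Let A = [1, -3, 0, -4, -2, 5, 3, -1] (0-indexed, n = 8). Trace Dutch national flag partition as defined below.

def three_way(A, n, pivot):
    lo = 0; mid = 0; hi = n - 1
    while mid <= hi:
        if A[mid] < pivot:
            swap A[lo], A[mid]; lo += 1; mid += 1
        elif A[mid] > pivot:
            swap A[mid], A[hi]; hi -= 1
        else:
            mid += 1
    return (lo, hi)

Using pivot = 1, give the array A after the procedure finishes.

pivot = 1; lo=0, mid=0, hi=7
A[mid]=1=1: mid=1
A[mid]=-3<1: swap A[0],A[1]; lo=1,mid=2 → [-3, 1, 0, -4, -2, 5, 3, -1]
A[mid]=0<1: swap A[1],A[2]; lo=2,mid=3 → [-3, 0, 1, -4, -2, 5, 3, -1]
A[mid]=-4<1: swap A[2],A[3]; lo=3,mid=4 → [-3, 0, -4, 1, -2, 5, 3, -1]
A[mid]=-2<1: swap A[3],A[4]; lo=4,mid=5 → [-3, 0, -4, -2, 1, 5, 3, -1]
A[mid]=5>1: swap A[5],A[7]; hi=6 → [-3, 0, -4, -2, 1, -1, 3, 5]
A[mid]=-1<1: swap A[4],A[5]; lo=5,mid=6 → [-3, 0, -4, -2, -1, 1, 3, 5]
A[mid]=3>1: swap A[6],A[6]; hi=5 → [-3, 0, -4, -2, -1, 1, 3, 5]
end: lo=5, hi=5; A = [-3, 0, -4, -2, -1, 1, 3, 5]

[-3, 0, -4, -2, -1, 1, 3, 5]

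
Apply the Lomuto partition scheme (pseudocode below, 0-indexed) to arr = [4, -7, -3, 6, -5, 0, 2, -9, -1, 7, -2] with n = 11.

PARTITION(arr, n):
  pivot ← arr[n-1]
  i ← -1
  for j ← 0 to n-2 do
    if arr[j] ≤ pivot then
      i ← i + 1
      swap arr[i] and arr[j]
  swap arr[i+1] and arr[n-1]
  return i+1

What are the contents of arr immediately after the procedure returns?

pivot = arr[10] = -2; i = -1
j=0: arr[0]=4 > -2 → no swap
j=1: arr[1]=-7 ≤ -2 → i=0, swap arr[0],arr[1] → [-7, 4, -3, 6, -5, 0, 2, -9, -1, 7, -2]
j=2: arr[2]=-3 ≤ -2 → i=1, swap arr[1],arr[2] → [-7, -3, 4, 6, -5, 0, 2, -9, -1, 7, -2]
j=3: arr[3]=6 > -2 → no swap
j=4: arr[4]=-5 ≤ -2 → i=2, swap arr[2],arr[4] → [-7, -3, -5, 6, 4, 0, 2, -9, -1, 7, -2]
j=5: arr[5]=0 > -2 → no swap
j=6: arr[6]=2 > -2 → no swap
j=7: arr[7]=-9 ≤ -2 → i=3, swap arr[3],arr[7] → [-7, -3, -5, -9, 4, 0, 2, 6, -1, 7, -2]
j=8: arr[8]=-1 > -2 → no swap
j=9: arr[9]=7 > -2 → no swap
final swap arr[4],arr[10] → [-7, -3, -5, -9, -2, 0, 2, 6, -1, 7, 4]; return 4

[-7, -3, -5, -9, -2, 0, 2, 6, -1, 7, 4]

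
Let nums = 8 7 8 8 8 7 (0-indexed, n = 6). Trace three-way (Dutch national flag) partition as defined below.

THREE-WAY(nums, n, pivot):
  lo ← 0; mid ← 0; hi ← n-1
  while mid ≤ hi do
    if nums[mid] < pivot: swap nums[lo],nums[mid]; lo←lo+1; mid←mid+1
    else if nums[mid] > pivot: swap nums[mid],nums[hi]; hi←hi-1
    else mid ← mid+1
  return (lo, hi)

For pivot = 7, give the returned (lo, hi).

lo=0 mid=0 hi=5
8>7: swap(0,5), hi=4 ⇒ 7 7 8 8 8 8
7=7: mid=1
7=7: mid=2
8>7: swap(2,4), hi=3 ⇒ 7 7 8 8 8 8
8>7: swap(2,3), hi=2 ⇒ 7 7 8 8 8 8
8>7: swap(2,2), hi=1 ⇒ 7 7 8 8 8 8
done. lo=0 hi=1; nums=7 7 8 8 8 8

(0, 1)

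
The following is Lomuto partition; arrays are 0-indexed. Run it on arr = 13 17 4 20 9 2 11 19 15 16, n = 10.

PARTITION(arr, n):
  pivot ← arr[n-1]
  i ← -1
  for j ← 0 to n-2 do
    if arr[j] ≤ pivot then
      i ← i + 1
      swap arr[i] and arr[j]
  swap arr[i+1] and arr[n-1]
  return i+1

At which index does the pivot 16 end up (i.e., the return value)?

pivot=16, i=-1
j=0: 13≤16, i=0, swap(0,0) ⇒ 13 17 4 20 9 2 11 19 15 16
j=1: 17>16, skip
j=2: 4≤16, i=1, swap(1,2) ⇒ 13 4 17 20 9 2 11 19 15 16
j=3: 20>16, skip
j=4: 9≤16, i=2, swap(2,4) ⇒ 13 4 9 20 17 2 11 19 15 16
j=5: 2≤16, i=3, swap(3,5) ⇒ 13 4 9 2 17 20 11 19 15 16
j=6: 11≤16, i=4, swap(4,6) ⇒ 13 4 9 2 11 20 17 19 15 16
j=7: 19>16, skip
j=8: 15≤16, i=5, swap(5,8) ⇒ 13 4 9 2 11 15 17 19 20 16
swap(6,9) ⇒ 13 4 9 2 11 15 16 19 20 17; return 6

6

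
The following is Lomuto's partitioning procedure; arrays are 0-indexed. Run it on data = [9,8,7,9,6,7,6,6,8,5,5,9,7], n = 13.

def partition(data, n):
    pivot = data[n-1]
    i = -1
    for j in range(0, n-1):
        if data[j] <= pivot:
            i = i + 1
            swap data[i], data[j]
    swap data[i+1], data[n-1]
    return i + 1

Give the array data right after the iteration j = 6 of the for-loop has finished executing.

pivot=7, i=-1
j=0: 9>7, skip
j=1: 8>7, skip
j=2: 7≤7, i=0, swap(0,2) ⇒ [7,8,9,9,6,7,6,6,8,5,5,9,7]
j=3: 9>7, skip
j=4: 6≤7, i=1, swap(1,4) ⇒ [7,6,9,9,8,7,6,6,8,5,5,9,7]
j=5: 7≤7, i=2, swap(2,5) ⇒ [7,6,7,9,8,9,6,6,8,5,5,9,7]
j=6: 6≤7, i=3, swap(3,6) ⇒ [7,6,7,6,8,9,9,6,8,5,5,9,7]
(after j=6) data = [7,6,7,6,8,9,9,6,8,5,5,9,7]

[7,6,7,6,8,9,9,6,8,5,5,9,7]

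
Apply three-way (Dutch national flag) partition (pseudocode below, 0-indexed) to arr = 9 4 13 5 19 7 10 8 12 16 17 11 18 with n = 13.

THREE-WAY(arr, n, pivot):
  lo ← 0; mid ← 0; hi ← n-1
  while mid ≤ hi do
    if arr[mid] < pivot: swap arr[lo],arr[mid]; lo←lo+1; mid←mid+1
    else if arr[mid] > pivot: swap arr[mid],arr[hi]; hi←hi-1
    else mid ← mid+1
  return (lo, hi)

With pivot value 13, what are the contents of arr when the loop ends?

lo=0 mid=0 hi=12
9<13: swap(0,0), lo=1 mid=1 ⇒ 9 4 13 5 19 7 10 8 12 16 17 11 18
4<13: swap(1,1), lo=2 mid=2 ⇒ 9 4 13 5 19 7 10 8 12 16 17 11 18
13=13: mid=3
5<13: swap(2,3), lo=3 mid=4 ⇒ 9 4 5 13 19 7 10 8 12 16 17 11 18
19>13: swap(4,12), hi=11 ⇒ 9 4 5 13 18 7 10 8 12 16 17 11 19
18>13: swap(4,11), hi=10 ⇒ 9 4 5 13 11 7 10 8 12 16 17 18 19
11<13: swap(3,4), lo=4 mid=5 ⇒ 9 4 5 11 13 7 10 8 12 16 17 18 19
7<13: swap(4,5), lo=5 mid=6 ⇒ 9 4 5 11 7 13 10 8 12 16 17 18 19
10<13: swap(5,6), lo=6 mid=7 ⇒ 9 4 5 11 7 10 13 8 12 16 17 18 19
8<13: swap(6,7), lo=7 mid=8 ⇒ 9 4 5 11 7 10 8 13 12 16 17 18 19
12<13: swap(7,8), lo=8 mid=9 ⇒ 9 4 5 11 7 10 8 12 13 16 17 18 19
16>13: swap(9,10), hi=9 ⇒ 9 4 5 11 7 10 8 12 13 17 16 18 19
17>13: swap(9,9), hi=8 ⇒ 9 4 5 11 7 10 8 12 13 17 16 18 19
done. lo=8 hi=8; arr=9 4 5 11 7 10 8 12 13 17 16 18 19

9 4 5 11 7 10 8 12 13 17 16 18 19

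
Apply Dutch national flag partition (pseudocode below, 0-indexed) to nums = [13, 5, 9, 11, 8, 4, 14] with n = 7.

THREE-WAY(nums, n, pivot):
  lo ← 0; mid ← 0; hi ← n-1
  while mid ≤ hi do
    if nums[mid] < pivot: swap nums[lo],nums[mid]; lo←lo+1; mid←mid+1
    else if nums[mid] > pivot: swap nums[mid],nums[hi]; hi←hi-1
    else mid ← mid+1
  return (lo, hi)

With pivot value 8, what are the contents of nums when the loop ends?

[4, 5, 8, 11, 9, 14, 13]

lo=0 mid=0 hi=6
13>8: swap(0,6), hi=5 ⇒ [14, 5, 9, 11, 8, 4, 13]
14>8: swap(0,5), hi=4 ⇒ [4, 5, 9, 11, 8, 14, 13]
4<8: swap(0,0), lo=1 mid=1 ⇒ [4, 5, 9, 11, 8, 14, 13]
5<8: swap(1,1), lo=2 mid=2 ⇒ [4, 5, 9, 11, 8, 14, 13]
9>8: swap(2,4), hi=3 ⇒ [4, 5, 8, 11, 9, 14, 13]
8=8: mid=3
11>8: swap(3,3), hi=2 ⇒ [4, 5, 8, 11, 9, 14, 13]
done. lo=2 hi=2; nums=[4, 5, 8, 11, 9, 14, 13]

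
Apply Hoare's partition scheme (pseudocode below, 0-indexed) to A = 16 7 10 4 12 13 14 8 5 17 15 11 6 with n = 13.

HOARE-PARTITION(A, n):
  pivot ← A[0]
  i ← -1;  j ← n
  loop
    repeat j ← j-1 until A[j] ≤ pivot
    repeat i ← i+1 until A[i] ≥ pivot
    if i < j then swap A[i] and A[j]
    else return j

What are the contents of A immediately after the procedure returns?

6 7 10 4 12 13 14 8 5 11 15 17 16

pivot = A[0] = 16; i = -1, j = 13
j→12 (A[12]=6≤16), i→0 (A[0]=16≥16); i<j, swap → 6 7 10 4 12 13 14 8 5 17 15 11 16
j→11 (A[11]=11≤16), i→9 (A[9]=17≥16); i<j, swap → 6 7 10 4 12 13 14 8 5 11 15 17 16
j→10, i→11; i≥j, return j=10. A = 6 7 10 4 12 13 14 8 5 11 15 17 16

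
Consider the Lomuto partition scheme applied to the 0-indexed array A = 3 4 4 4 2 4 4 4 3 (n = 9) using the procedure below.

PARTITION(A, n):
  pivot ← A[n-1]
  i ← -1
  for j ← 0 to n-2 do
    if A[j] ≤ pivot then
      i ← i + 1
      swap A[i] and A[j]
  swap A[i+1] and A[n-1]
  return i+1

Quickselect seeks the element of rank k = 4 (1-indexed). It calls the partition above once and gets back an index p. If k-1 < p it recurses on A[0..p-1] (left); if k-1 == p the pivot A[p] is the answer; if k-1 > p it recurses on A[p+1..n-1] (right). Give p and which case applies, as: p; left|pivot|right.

pivot=3, i=-1
j=0: 3≤3, i=0, swap(0,0) ⇒ 3 4 4 4 2 4 4 4 3
j=1: 4>3, skip
j=2: 4>3, skip
j=3: 4>3, skip
j=4: 2≤3, i=1, swap(1,4) ⇒ 3 2 4 4 4 4 4 4 3
j=5: 4>3, skip
j=6: 4>3, skip
j=7: 4>3, skip
swap(2,8) ⇒ 3 2 3 4 4 4 4 4 4; return 2
p = 2; k-1 = 3 > 2 ⇒ right

2; right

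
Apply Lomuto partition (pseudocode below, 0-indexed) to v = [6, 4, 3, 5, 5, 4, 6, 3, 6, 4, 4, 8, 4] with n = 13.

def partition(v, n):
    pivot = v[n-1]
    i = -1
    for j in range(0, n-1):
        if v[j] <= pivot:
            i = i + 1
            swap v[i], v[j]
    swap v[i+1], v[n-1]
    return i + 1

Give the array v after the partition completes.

pivot=4, i=-1
j=0: 6>4, skip
j=1: 4≤4, i=0, swap(0,1) ⇒ [4, 6, 3, 5, 5, 4, 6, 3, 6, 4, 4, 8, 4]
j=2: 3≤4, i=1, swap(1,2) ⇒ [4, 3, 6, 5, 5, 4, 6, 3, 6, 4, 4, 8, 4]
j=3: 5>4, skip
j=4: 5>4, skip
j=5: 4≤4, i=2, swap(2,5) ⇒ [4, 3, 4, 5, 5, 6, 6, 3, 6, 4, 4, 8, 4]
j=6: 6>4, skip
j=7: 3≤4, i=3, swap(3,7) ⇒ [4, 3, 4, 3, 5, 6, 6, 5, 6, 4, 4, 8, 4]
j=8: 6>4, skip
j=9: 4≤4, i=4, swap(4,9) ⇒ [4, 3, 4, 3, 4, 6, 6, 5, 6, 5, 4, 8, 4]
j=10: 4≤4, i=5, swap(5,10) ⇒ [4, 3, 4, 3, 4, 4, 6, 5, 6, 5, 6, 8, 4]
j=11: 8>4, skip
swap(6,12) ⇒ [4, 3, 4, 3, 4, 4, 4, 5, 6, 5, 6, 8, 6]; return 6

[4, 3, 4, 3, 4, 4, 4, 5, 6, 5, 6, 8, 6]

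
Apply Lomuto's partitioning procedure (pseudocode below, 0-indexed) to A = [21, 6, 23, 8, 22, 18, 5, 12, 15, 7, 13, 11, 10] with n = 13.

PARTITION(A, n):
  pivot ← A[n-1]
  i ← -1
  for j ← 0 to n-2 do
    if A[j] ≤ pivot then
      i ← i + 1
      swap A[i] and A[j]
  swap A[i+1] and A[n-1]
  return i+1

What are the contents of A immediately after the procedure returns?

pivot = A[12] = 10; i = -1
j=0: A[0]=21 > 10 → no swap
j=1: A[1]=6 ≤ 10 → i=0, swap A[0],A[1] → [6, 21, 23, 8, 22, 18, 5, 12, 15, 7, 13, 11, 10]
j=2: A[2]=23 > 10 → no swap
j=3: A[3]=8 ≤ 10 → i=1, swap A[1],A[3] → [6, 8, 23, 21, 22, 18, 5, 12, 15, 7, 13, 11, 10]
j=4: A[4]=22 > 10 → no swap
j=5: A[5]=18 > 10 → no swap
j=6: A[6]=5 ≤ 10 → i=2, swap A[2],A[6] → [6, 8, 5, 21, 22, 18, 23, 12, 15, 7, 13, 11, 10]
j=7: A[7]=12 > 10 → no swap
j=8: A[8]=15 > 10 → no swap
j=9: A[9]=7 ≤ 10 → i=3, swap A[3],A[9] → [6, 8, 5, 7, 22, 18, 23, 12, 15, 21, 13, 11, 10]
j=10: A[10]=13 > 10 → no swap
j=11: A[11]=11 > 10 → no swap
final swap A[4],A[12] → [6, 8, 5, 7, 10, 18, 23, 12, 15, 21, 13, 11, 22]; return 4

[6, 8, 5, 7, 10, 18, 23, 12, 15, 21, 13, 11, 22]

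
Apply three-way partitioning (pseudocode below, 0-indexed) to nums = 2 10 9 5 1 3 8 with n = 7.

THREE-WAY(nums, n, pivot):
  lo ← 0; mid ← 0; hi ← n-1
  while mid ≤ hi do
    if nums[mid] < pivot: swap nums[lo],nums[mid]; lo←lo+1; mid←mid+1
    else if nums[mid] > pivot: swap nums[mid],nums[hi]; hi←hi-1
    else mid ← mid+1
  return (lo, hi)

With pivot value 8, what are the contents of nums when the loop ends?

2 3 5 1 8 9 10

lo=0 mid=0 hi=6
2<8: swap(0,0), lo=1 mid=1 ⇒ 2 10 9 5 1 3 8
10>8: swap(1,6), hi=5 ⇒ 2 8 9 5 1 3 10
8=8: mid=2
9>8: swap(2,5), hi=4 ⇒ 2 8 3 5 1 9 10
3<8: swap(1,2), lo=2 mid=3 ⇒ 2 3 8 5 1 9 10
5<8: swap(2,3), lo=3 mid=4 ⇒ 2 3 5 8 1 9 10
1<8: swap(3,4), lo=4 mid=5 ⇒ 2 3 5 1 8 9 10
done. lo=4 hi=4; nums=2 3 5 1 8 9 10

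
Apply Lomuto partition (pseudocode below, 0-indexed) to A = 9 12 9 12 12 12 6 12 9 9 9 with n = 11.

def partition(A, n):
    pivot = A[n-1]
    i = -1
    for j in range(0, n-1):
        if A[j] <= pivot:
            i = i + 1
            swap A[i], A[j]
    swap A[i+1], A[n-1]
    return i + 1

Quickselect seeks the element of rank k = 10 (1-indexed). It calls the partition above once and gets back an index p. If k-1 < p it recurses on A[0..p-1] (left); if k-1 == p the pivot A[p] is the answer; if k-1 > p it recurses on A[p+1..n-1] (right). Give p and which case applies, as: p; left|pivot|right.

pivot = A[10] = 9; i = -1
j=0: A[0]=9 ≤ 9 → i=0, swap A[0],A[0] (no change) → 9 12 9 12 12 12 6 12 9 9 9
j=1: A[1]=12 > 9 → no swap
j=2: A[2]=9 ≤ 9 → i=1, swap A[1],A[2] → 9 9 12 12 12 12 6 12 9 9 9
j=3: A[3]=12 > 9 → no swap
j=4: A[4]=12 > 9 → no swap
j=5: A[5]=12 > 9 → no swap
j=6: A[6]=6 ≤ 9 → i=2, swap A[2],A[6] → 9 9 6 12 12 12 12 12 9 9 9
j=7: A[7]=12 > 9 → no swap
j=8: A[8]=9 ≤ 9 → i=3, swap A[3],A[8] → 9 9 6 9 12 12 12 12 12 9 9
j=9: A[9]=9 ≤ 9 → i=4, swap A[4],A[9] → 9 9 6 9 9 12 12 12 12 12 9
final swap A[5],A[10] → 9 9 6 9 9 9 12 12 12 12 12; return 5
p = 5; k-1 = 9 > 5 ⇒ right

5; right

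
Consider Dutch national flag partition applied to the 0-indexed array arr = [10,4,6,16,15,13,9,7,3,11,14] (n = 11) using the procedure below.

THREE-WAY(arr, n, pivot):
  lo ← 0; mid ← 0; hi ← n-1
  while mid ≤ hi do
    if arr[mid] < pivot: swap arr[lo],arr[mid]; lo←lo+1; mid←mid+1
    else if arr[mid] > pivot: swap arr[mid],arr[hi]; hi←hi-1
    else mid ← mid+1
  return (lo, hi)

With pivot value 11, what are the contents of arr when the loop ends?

[10,4,6,3,7,9,11,13,15,14,16]

lo=0 mid=0 hi=10
10<11: swap(0,0), lo=1 mid=1 ⇒ [10,4,6,16,15,13,9,7,3,11,14]
4<11: swap(1,1), lo=2 mid=2 ⇒ [10,4,6,16,15,13,9,7,3,11,14]
6<11: swap(2,2), lo=3 mid=3 ⇒ [10,4,6,16,15,13,9,7,3,11,14]
16>11: swap(3,10), hi=9 ⇒ [10,4,6,14,15,13,9,7,3,11,16]
14>11: swap(3,9), hi=8 ⇒ [10,4,6,11,15,13,9,7,3,14,16]
11=11: mid=4
15>11: swap(4,8), hi=7 ⇒ [10,4,6,11,3,13,9,7,15,14,16]
3<11: swap(3,4), lo=4 mid=5 ⇒ [10,4,6,3,11,13,9,7,15,14,16]
13>11: swap(5,7), hi=6 ⇒ [10,4,6,3,11,7,9,13,15,14,16]
7<11: swap(4,5), lo=5 mid=6 ⇒ [10,4,6,3,7,11,9,13,15,14,16]
9<11: swap(5,6), lo=6 mid=7 ⇒ [10,4,6,3,7,9,11,13,15,14,16]
done. lo=6 hi=6; arr=[10,4,6,3,7,9,11,13,15,14,16]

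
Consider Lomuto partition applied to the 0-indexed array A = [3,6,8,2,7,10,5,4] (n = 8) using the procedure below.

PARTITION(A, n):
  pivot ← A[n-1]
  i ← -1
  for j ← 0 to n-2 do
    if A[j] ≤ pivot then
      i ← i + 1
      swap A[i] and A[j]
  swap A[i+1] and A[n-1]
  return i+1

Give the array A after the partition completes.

pivot = A[7] = 4; i = -1
j=0: A[0]=3 ≤ 4 → i=0, swap A[0],A[0] (no change) → [3,6,8,2,7,10,5,4]
j=1: A[1]=6 > 4 → no swap
j=2: A[2]=8 > 4 → no swap
j=3: A[3]=2 ≤ 4 → i=1, swap A[1],A[3] → [3,2,8,6,7,10,5,4]
j=4: A[4]=7 > 4 → no swap
j=5: A[5]=10 > 4 → no swap
j=6: A[6]=5 > 4 → no swap
final swap A[2],A[7] → [3,2,4,6,7,10,5,8]; return 2

[3,2,4,6,7,10,5,8]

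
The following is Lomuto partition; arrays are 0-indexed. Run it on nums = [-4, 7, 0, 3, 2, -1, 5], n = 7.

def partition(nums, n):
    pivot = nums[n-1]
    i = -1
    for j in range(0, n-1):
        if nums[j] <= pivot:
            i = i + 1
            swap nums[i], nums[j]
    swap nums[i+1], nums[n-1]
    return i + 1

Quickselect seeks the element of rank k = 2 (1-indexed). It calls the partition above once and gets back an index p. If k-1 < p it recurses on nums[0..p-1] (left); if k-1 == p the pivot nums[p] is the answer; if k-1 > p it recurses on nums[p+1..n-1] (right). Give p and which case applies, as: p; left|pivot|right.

pivot = nums[6] = 5; i = -1
j=0: nums[0]=-4 ≤ 5 → i=0, swap nums[0],nums[0] (no change) → [-4, 7, 0, 3, 2, -1, 5]
j=1: nums[1]=7 > 5 → no swap
j=2: nums[2]=0 ≤ 5 → i=1, swap nums[1],nums[2] → [-4, 0, 7, 3, 2, -1, 5]
j=3: nums[3]=3 ≤ 5 → i=2, swap nums[2],nums[3] → [-4, 0, 3, 7, 2, -1, 5]
j=4: nums[4]=2 ≤ 5 → i=3, swap nums[3],nums[4] → [-4, 0, 3, 2, 7, -1, 5]
j=5: nums[5]=-1 ≤ 5 → i=4, swap nums[4],nums[5] → [-4, 0, 3, 2, -1, 7, 5]
final swap nums[5],nums[6] → [-4, 0, 3, 2, -1, 5, 7]; return 5
p = 5; k-1 = 1 < 5 ⇒ left

5; left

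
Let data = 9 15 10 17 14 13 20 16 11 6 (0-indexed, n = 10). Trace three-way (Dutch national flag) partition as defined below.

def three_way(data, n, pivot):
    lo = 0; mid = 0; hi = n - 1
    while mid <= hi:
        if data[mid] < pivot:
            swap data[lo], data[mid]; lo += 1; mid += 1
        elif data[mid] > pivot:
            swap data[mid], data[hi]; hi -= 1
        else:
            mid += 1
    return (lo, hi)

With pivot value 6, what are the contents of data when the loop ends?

lo=0 mid=0 hi=9
9>6: swap(0,9), hi=8 ⇒ 6 15 10 17 14 13 20 16 11 9
6=6: mid=1
15>6: swap(1,8), hi=7 ⇒ 6 11 10 17 14 13 20 16 15 9
11>6: swap(1,7), hi=6 ⇒ 6 16 10 17 14 13 20 11 15 9
16>6: swap(1,6), hi=5 ⇒ 6 20 10 17 14 13 16 11 15 9
20>6: swap(1,5), hi=4 ⇒ 6 13 10 17 14 20 16 11 15 9
13>6: swap(1,4), hi=3 ⇒ 6 14 10 17 13 20 16 11 15 9
14>6: swap(1,3), hi=2 ⇒ 6 17 10 14 13 20 16 11 15 9
17>6: swap(1,2), hi=1 ⇒ 6 10 17 14 13 20 16 11 15 9
10>6: swap(1,1), hi=0 ⇒ 6 10 17 14 13 20 16 11 15 9
done. lo=0 hi=0; data=6 10 17 14 13 20 16 11 15 9

6 10 17 14 13 20 16 11 15 9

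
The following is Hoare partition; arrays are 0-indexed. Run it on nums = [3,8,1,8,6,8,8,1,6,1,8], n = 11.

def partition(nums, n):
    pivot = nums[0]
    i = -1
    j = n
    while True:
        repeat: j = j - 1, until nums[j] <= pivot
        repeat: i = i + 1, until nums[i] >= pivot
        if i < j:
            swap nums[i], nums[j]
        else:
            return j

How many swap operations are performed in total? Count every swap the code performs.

pivot=3
j stops at 9 (1), i stops at 0 (3); swap ⇒ [1,8,1,8,6,8,8,1,6,3,8]
j stops at 7 (1), i stops at 1 (8); swap ⇒ [1,1,1,8,6,8,8,8,6,3,8]
j stops at 2, i stops at 3; i≥j ⇒ return 2. nums=[1,1,1,8,6,8,8,8,6,3,8]

2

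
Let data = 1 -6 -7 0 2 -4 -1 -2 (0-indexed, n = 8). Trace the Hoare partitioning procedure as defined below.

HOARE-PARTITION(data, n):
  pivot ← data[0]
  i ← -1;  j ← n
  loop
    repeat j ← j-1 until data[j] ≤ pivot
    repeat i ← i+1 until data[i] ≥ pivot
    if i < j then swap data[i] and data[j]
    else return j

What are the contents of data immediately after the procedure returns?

-2 -6 -7 0 -1 -4 2 1

pivot = data[0] = 1; i = -1, j = 8
j→7 (data[7]=-2≤1), i→0 (data[0]=1≥1); i<j, swap → -2 -6 -7 0 2 -4 -1 1
j→6 (data[6]=-1≤1), i→4 (data[4]=2≥1); i<j, swap → -2 -6 -7 0 -1 -4 2 1
j→5, i→6; i≥j, return j=5. data = -2 -6 -7 0 -1 -4 2 1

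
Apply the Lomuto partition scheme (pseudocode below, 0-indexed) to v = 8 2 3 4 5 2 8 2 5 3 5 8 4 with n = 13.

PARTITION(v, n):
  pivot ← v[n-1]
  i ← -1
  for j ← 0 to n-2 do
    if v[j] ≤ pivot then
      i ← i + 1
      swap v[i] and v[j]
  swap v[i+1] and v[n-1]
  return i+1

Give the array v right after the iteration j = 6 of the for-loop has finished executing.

2 3 4 2 5 8 8 2 5 3 5 8 4

pivot = v[12] = 4; i = -1
j=0: v[0]=8 > 4 → no swap
j=1: v[1]=2 ≤ 4 → i=0, swap v[0],v[1] → 2 8 3 4 5 2 8 2 5 3 5 8 4
j=2: v[2]=3 ≤ 4 → i=1, swap v[1],v[2] → 2 3 8 4 5 2 8 2 5 3 5 8 4
j=3: v[3]=4 ≤ 4 → i=2, swap v[2],v[3] → 2 3 4 8 5 2 8 2 5 3 5 8 4
j=4: v[4]=5 > 4 → no swap
j=5: v[5]=2 ≤ 4 → i=3, swap v[3],v[5] → 2 3 4 2 5 8 8 2 5 3 5 8 4
j=6: v[6]=8 > 4 → no swap
(after j=6) v = 2 3 4 2 5 8 8 2 5 3 5 8 4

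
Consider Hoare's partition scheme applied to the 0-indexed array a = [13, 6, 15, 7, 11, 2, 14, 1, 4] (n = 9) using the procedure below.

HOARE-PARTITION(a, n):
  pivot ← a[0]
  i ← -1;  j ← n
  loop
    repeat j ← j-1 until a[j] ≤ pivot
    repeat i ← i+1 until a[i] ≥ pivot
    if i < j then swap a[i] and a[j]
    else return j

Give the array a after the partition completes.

pivot=13
j stops at 8 (4), i stops at 0 (13); swap ⇒ [4, 6, 15, 7, 11, 2, 14, 1, 13]
j stops at 7 (1), i stops at 2 (15); swap ⇒ [4, 6, 1, 7, 11, 2, 14, 15, 13]
j stops at 5, i stops at 6; i≥j ⇒ return 5. a=[4, 6, 1, 7, 11, 2, 14, 15, 13]

[4, 6, 1, 7, 11, 2, 14, 15, 13]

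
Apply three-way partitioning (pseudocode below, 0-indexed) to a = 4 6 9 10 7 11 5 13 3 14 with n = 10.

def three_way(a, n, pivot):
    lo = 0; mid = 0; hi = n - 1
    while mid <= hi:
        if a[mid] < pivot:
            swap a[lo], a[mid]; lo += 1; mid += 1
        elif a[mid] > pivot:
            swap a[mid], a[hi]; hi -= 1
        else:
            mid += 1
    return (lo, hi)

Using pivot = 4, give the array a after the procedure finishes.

lo=0 mid=0 hi=9
4=4: mid=1
6>4: swap(1,9), hi=8 ⇒ 4 14 9 10 7 11 5 13 3 6
14>4: swap(1,8), hi=7 ⇒ 4 3 9 10 7 11 5 13 14 6
3<4: swap(0,1), lo=1 mid=2 ⇒ 3 4 9 10 7 11 5 13 14 6
9>4: swap(2,7), hi=6 ⇒ 3 4 13 10 7 11 5 9 14 6
13>4: swap(2,6), hi=5 ⇒ 3 4 5 10 7 11 13 9 14 6
5>4: swap(2,5), hi=4 ⇒ 3 4 11 10 7 5 13 9 14 6
11>4: swap(2,4), hi=3 ⇒ 3 4 7 10 11 5 13 9 14 6
7>4: swap(2,3), hi=2 ⇒ 3 4 10 7 11 5 13 9 14 6
10>4: swap(2,2), hi=1 ⇒ 3 4 10 7 11 5 13 9 14 6
done. lo=1 hi=1; a=3 4 10 7 11 5 13 9 14 6

3 4 10 7 11 5 13 9 14 6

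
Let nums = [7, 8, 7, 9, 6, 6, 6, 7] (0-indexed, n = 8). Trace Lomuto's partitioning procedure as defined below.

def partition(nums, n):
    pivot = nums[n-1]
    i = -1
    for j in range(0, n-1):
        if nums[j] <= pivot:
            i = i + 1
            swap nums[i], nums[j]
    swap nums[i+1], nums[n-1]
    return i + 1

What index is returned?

5

pivot=7, i=-1
j=0: 7≤7, i=0, swap(0,0) ⇒ [7, 8, 7, 9, 6, 6, 6, 7]
j=1: 8>7, skip
j=2: 7≤7, i=1, swap(1,2) ⇒ [7, 7, 8, 9, 6, 6, 6, 7]
j=3: 9>7, skip
j=4: 6≤7, i=2, swap(2,4) ⇒ [7, 7, 6, 9, 8, 6, 6, 7]
j=5: 6≤7, i=3, swap(3,5) ⇒ [7, 7, 6, 6, 8, 9, 6, 7]
j=6: 6≤7, i=4, swap(4,6) ⇒ [7, 7, 6, 6, 6, 9, 8, 7]
swap(5,7) ⇒ [7, 7, 6, 6, 6, 7, 8, 9]; return 5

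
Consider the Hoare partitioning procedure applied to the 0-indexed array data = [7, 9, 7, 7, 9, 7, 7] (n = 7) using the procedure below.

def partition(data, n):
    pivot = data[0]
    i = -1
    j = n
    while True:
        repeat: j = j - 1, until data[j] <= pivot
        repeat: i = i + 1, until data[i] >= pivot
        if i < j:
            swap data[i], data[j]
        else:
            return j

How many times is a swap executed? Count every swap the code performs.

3

pivot=7
j stops at 6 (7), i stops at 0 (7); swap ⇒ [7, 9, 7, 7, 9, 7, 7]
j stops at 5 (7), i stops at 1 (9); swap ⇒ [7, 7, 7, 7, 9, 9, 7]
j stops at 3 (7), i stops at 2 (7); swap ⇒ [7, 7, 7, 7, 9, 9, 7]
j stops at 2, i stops at 3; i≥j ⇒ return 2. data=[7, 7, 7, 7, 9, 9, 7]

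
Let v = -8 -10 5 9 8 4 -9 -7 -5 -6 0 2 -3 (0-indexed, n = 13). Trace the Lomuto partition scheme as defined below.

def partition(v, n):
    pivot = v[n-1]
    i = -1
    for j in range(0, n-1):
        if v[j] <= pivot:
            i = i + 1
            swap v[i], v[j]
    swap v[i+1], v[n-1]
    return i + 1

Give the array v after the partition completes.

-8 -10 -9 -7 -5 -6 -3 9 8 4 0 2 5

pivot = v[12] = -3; i = -1
j=0: v[0]=-8 ≤ -3 → i=0, swap v[0],v[0] (no change) → -8 -10 5 9 8 4 -9 -7 -5 -6 0 2 -3
j=1: v[1]=-10 ≤ -3 → i=1, swap v[1],v[1] (no change) → -8 -10 5 9 8 4 -9 -7 -5 -6 0 2 -3
j=2: v[2]=5 > -3 → no swap
j=3: v[3]=9 > -3 → no swap
j=4: v[4]=8 > -3 → no swap
j=5: v[5]=4 > -3 → no swap
j=6: v[6]=-9 ≤ -3 → i=2, swap v[2],v[6] → -8 -10 -9 9 8 4 5 -7 -5 -6 0 2 -3
j=7: v[7]=-7 ≤ -3 → i=3, swap v[3],v[7] → -8 -10 -9 -7 8 4 5 9 -5 -6 0 2 -3
j=8: v[8]=-5 ≤ -3 → i=4, swap v[4],v[8] → -8 -10 -9 -7 -5 4 5 9 8 -6 0 2 -3
j=9: v[9]=-6 ≤ -3 → i=5, swap v[5],v[9] → -8 -10 -9 -7 -5 -6 5 9 8 4 0 2 -3
j=10: v[10]=0 > -3 → no swap
j=11: v[11]=2 > -3 → no swap
final swap v[6],v[12] → -8 -10 -9 -7 -5 -6 -3 9 8 4 0 2 5; return 6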